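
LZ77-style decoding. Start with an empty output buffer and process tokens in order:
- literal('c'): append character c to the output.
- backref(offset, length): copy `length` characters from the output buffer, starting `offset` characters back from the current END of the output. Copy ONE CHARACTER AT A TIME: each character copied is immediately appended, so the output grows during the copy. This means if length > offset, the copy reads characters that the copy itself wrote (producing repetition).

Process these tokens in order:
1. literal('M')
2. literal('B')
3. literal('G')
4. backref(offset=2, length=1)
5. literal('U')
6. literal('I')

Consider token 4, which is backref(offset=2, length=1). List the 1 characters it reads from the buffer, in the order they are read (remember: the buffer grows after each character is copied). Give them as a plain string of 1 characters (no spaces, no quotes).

Token 1: literal('M'). Output: "M"
Token 2: literal('B'). Output: "MB"
Token 3: literal('G'). Output: "MBG"
Token 4: backref(off=2, len=1). Buffer before: "MBG" (len 3)
  byte 1: read out[1]='B', append. Buffer now: "MBGB"

Answer: B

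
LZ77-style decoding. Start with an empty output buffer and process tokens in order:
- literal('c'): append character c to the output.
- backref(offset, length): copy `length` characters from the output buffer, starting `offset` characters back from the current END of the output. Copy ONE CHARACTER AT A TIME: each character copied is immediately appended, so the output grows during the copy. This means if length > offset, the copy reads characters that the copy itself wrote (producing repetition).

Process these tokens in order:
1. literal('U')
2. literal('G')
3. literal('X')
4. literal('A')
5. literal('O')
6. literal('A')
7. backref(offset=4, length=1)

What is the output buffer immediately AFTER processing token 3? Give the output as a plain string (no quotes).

Token 1: literal('U'). Output: "U"
Token 2: literal('G'). Output: "UG"
Token 3: literal('X'). Output: "UGX"

Answer: UGX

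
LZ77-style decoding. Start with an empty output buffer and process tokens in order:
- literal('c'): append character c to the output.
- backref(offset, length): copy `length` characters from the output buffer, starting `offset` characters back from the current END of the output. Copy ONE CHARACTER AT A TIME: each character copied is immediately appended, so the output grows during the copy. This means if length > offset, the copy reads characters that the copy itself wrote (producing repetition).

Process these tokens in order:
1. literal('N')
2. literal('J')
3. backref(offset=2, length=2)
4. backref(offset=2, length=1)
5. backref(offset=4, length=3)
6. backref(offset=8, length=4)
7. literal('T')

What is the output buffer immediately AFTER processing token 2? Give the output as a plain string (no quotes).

Token 1: literal('N'). Output: "N"
Token 2: literal('J'). Output: "NJ"

Answer: NJ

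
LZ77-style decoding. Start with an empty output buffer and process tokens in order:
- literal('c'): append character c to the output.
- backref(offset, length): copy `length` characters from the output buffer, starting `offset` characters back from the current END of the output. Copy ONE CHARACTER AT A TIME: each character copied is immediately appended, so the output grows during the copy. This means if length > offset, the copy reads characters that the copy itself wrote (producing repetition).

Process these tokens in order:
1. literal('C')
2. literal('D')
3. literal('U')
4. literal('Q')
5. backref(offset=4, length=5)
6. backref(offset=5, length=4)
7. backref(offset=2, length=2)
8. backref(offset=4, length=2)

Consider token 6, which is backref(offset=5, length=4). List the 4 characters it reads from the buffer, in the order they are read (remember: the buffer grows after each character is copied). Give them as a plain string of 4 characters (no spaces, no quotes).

Token 1: literal('C'). Output: "C"
Token 2: literal('D'). Output: "CD"
Token 3: literal('U'). Output: "CDU"
Token 4: literal('Q'). Output: "CDUQ"
Token 5: backref(off=4, len=5) (overlapping!). Copied 'CDUQC' from pos 0. Output: "CDUQCDUQC"
Token 6: backref(off=5, len=4). Buffer before: "CDUQCDUQC" (len 9)
  byte 1: read out[4]='C', append. Buffer now: "CDUQCDUQCC"
  byte 2: read out[5]='D', append. Buffer now: "CDUQCDUQCCD"
  byte 3: read out[6]='U', append. Buffer now: "CDUQCDUQCCDU"
  byte 4: read out[7]='Q', append. Buffer now: "CDUQCDUQCCDUQ"

Answer: CDUQ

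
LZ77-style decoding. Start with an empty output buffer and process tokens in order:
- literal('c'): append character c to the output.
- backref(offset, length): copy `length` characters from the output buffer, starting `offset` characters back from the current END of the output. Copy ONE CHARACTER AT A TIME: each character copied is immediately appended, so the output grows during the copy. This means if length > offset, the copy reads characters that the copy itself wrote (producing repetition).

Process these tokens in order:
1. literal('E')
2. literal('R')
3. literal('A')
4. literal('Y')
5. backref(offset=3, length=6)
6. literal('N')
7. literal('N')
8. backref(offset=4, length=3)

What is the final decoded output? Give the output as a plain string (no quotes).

Answer: ERAYRAYRAYNNAYN

Derivation:
Token 1: literal('E'). Output: "E"
Token 2: literal('R'). Output: "ER"
Token 3: literal('A'). Output: "ERA"
Token 4: literal('Y'). Output: "ERAY"
Token 5: backref(off=3, len=6) (overlapping!). Copied 'RAYRAY' from pos 1. Output: "ERAYRAYRAY"
Token 6: literal('N'). Output: "ERAYRAYRAYN"
Token 7: literal('N'). Output: "ERAYRAYRAYNN"
Token 8: backref(off=4, len=3). Copied 'AYN' from pos 8. Output: "ERAYRAYRAYNNAYN"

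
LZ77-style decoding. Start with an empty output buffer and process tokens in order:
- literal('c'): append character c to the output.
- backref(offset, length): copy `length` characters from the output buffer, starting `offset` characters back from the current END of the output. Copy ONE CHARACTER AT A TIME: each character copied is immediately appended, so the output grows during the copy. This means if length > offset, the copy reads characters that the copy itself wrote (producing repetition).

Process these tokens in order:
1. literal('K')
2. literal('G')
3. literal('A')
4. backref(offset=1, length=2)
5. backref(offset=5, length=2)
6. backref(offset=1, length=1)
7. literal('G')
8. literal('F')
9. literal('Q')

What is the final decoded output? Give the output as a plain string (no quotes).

Answer: KGAAAKGGGFQ

Derivation:
Token 1: literal('K'). Output: "K"
Token 2: literal('G'). Output: "KG"
Token 3: literal('A'). Output: "KGA"
Token 4: backref(off=1, len=2) (overlapping!). Copied 'AA' from pos 2. Output: "KGAAA"
Token 5: backref(off=5, len=2). Copied 'KG' from pos 0. Output: "KGAAAKG"
Token 6: backref(off=1, len=1). Copied 'G' from pos 6. Output: "KGAAAKGG"
Token 7: literal('G'). Output: "KGAAAKGGG"
Token 8: literal('F'). Output: "KGAAAKGGGF"
Token 9: literal('Q'). Output: "KGAAAKGGGFQ"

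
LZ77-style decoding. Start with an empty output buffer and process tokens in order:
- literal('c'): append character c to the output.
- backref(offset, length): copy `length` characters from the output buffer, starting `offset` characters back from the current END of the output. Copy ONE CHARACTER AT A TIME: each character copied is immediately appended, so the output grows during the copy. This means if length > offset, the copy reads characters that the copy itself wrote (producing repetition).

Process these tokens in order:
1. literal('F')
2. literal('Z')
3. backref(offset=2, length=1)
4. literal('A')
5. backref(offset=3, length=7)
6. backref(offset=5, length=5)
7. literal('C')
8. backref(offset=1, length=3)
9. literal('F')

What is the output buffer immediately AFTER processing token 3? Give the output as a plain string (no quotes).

Answer: FZF

Derivation:
Token 1: literal('F'). Output: "F"
Token 2: literal('Z'). Output: "FZ"
Token 3: backref(off=2, len=1). Copied 'F' from pos 0. Output: "FZF"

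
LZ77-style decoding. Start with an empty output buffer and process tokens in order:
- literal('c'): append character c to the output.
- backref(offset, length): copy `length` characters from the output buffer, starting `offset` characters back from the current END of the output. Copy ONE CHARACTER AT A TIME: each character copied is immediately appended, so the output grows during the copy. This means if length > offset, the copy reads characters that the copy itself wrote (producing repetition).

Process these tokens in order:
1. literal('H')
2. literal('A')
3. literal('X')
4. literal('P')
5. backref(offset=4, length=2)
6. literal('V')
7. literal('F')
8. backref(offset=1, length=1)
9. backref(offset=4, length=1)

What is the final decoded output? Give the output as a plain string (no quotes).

Answer: HAXPHAVFFA

Derivation:
Token 1: literal('H'). Output: "H"
Token 2: literal('A'). Output: "HA"
Token 3: literal('X'). Output: "HAX"
Token 4: literal('P'). Output: "HAXP"
Token 5: backref(off=4, len=2). Copied 'HA' from pos 0. Output: "HAXPHA"
Token 6: literal('V'). Output: "HAXPHAV"
Token 7: literal('F'). Output: "HAXPHAVF"
Token 8: backref(off=1, len=1). Copied 'F' from pos 7. Output: "HAXPHAVFF"
Token 9: backref(off=4, len=1). Copied 'A' from pos 5. Output: "HAXPHAVFFA"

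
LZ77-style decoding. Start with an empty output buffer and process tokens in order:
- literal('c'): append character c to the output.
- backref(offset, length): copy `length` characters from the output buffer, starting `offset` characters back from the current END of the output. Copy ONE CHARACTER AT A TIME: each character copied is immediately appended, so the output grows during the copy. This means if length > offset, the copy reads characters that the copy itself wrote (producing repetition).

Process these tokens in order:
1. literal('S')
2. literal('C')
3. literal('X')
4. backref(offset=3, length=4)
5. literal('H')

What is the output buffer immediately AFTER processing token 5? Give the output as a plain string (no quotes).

Token 1: literal('S'). Output: "S"
Token 2: literal('C'). Output: "SC"
Token 3: literal('X'). Output: "SCX"
Token 4: backref(off=3, len=4) (overlapping!). Copied 'SCXS' from pos 0. Output: "SCXSCXS"
Token 5: literal('H'). Output: "SCXSCXSH"

Answer: SCXSCXSH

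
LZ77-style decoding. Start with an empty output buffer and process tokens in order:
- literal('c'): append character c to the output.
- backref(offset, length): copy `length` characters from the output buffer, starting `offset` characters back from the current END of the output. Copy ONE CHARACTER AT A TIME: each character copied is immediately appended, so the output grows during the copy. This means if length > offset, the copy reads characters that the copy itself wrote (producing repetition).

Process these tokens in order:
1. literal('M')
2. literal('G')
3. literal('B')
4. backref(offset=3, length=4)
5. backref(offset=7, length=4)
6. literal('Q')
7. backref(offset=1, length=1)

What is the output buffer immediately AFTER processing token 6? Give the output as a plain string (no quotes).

Answer: MGBMGBMMGBMQ

Derivation:
Token 1: literal('M'). Output: "M"
Token 2: literal('G'). Output: "MG"
Token 3: literal('B'). Output: "MGB"
Token 4: backref(off=3, len=4) (overlapping!). Copied 'MGBM' from pos 0. Output: "MGBMGBM"
Token 5: backref(off=7, len=4). Copied 'MGBM' from pos 0. Output: "MGBMGBMMGBM"
Token 6: literal('Q'). Output: "MGBMGBMMGBMQ"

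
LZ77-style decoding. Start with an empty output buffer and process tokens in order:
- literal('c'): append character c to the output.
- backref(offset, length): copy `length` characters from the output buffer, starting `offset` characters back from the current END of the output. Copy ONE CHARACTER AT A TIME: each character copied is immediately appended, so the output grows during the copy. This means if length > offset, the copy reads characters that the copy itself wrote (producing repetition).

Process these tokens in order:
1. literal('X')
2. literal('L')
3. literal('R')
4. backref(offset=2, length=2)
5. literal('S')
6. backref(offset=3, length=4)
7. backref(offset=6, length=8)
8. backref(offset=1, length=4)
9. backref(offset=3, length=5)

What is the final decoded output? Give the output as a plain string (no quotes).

Token 1: literal('X'). Output: "X"
Token 2: literal('L'). Output: "XL"
Token 3: literal('R'). Output: "XLR"
Token 4: backref(off=2, len=2). Copied 'LR' from pos 1. Output: "XLRLR"
Token 5: literal('S'). Output: "XLRLRS"
Token 6: backref(off=3, len=4) (overlapping!). Copied 'LRSL' from pos 3. Output: "XLRLRSLRSL"
Token 7: backref(off=6, len=8) (overlapping!). Copied 'RSLRSLRS' from pos 4. Output: "XLRLRSLRSLRSLRSLRS"
Token 8: backref(off=1, len=4) (overlapping!). Copied 'SSSS' from pos 17. Output: "XLRLRSLRSLRSLRSLRSSSSS"
Token 9: backref(off=3, len=5) (overlapping!). Copied 'SSSSS' from pos 19. Output: "XLRLRSLRSLRSLRSLRSSSSSSSSSS"

Answer: XLRLRSLRSLRSLRSLRSSSSSSSSSS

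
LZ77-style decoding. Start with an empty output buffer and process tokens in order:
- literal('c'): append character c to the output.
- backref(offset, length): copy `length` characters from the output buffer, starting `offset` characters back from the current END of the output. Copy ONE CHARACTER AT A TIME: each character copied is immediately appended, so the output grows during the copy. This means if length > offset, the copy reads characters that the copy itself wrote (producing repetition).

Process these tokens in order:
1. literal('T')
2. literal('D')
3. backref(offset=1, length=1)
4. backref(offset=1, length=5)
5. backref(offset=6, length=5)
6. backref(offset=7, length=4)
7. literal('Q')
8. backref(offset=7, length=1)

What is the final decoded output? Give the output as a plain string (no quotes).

Answer: TDDDDDDDDDDDDDDDDQD

Derivation:
Token 1: literal('T'). Output: "T"
Token 2: literal('D'). Output: "TD"
Token 3: backref(off=1, len=1). Copied 'D' from pos 1. Output: "TDD"
Token 4: backref(off=1, len=5) (overlapping!). Copied 'DDDDD' from pos 2. Output: "TDDDDDDD"
Token 5: backref(off=6, len=5). Copied 'DDDDD' from pos 2. Output: "TDDDDDDDDDDDD"
Token 6: backref(off=7, len=4). Copied 'DDDD' from pos 6. Output: "TDDDDDDDDDDDDDDDD"
Token 7: literal('Q'). Output: "TDDDDDDDDDDDDDDDDQ"
Token 8: backref(off=7, len=1). Copied 'D' from pos 11. Output: "TDDDDDDDDDDDDDDDDQD"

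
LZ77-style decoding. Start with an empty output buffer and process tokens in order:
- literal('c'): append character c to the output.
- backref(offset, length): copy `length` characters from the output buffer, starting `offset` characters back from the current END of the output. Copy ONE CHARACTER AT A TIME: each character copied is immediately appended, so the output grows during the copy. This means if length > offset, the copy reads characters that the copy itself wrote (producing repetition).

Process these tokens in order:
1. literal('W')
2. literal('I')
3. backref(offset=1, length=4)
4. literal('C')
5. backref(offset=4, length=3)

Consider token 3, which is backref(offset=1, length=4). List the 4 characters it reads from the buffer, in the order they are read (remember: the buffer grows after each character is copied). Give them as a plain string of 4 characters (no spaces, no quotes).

Token 1: literal('W'). Output: "W"
Token 2: literal('I'). Output: "WI"
Token 3: backref(off=1, len=4). Buffer before: "WI" (len 2)
  byte 1: read out[1]='I', append. Buffer now: "WII"
  byte 2: read out[2]='I', append. Buffer now: "WIII"
  byte 3: read out[3]='I', append. Buffer now: "WIIII"
  byte 4: read out[4]='I', append. Buffer now: "WIIIII"

Answer: IIII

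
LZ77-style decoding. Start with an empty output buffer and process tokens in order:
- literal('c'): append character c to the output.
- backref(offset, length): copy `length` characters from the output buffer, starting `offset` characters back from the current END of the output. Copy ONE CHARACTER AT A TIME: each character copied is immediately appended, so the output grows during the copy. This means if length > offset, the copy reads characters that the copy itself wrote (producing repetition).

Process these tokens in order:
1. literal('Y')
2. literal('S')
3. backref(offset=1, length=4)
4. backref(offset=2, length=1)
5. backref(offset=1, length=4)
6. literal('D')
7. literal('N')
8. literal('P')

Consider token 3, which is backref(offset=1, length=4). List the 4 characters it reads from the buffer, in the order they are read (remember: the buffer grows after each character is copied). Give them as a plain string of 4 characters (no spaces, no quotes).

Token 1: literal('Y'). Output: "Y"
Token 2: literal('S'). Output: "YS"
Token 3: backref(off=1, len=4). Buffer before: "YS" (len 2)
  byte 1: read out[1]='S', append. Buffer now: "YSS"
  byte 2: read out[2]='S', append. Buffer now: "YSSS"
  byte 3: read out[3]='S', append. Buffer now: "YSSSS"
  byte 4: read out[4]='S', append. Buffer now: "YSSSSS"

Answer: SSSS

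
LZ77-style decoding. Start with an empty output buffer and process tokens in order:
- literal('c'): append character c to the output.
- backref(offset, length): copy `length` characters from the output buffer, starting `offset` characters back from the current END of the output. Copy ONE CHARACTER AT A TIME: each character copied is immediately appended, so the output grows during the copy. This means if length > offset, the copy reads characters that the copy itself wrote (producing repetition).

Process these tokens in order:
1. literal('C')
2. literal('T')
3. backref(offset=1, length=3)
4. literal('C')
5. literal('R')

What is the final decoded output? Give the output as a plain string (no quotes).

Answer: CTTTTCR

Derivation:
Token 1: literal('C'). Output: "C"
Token 2: literal('T'). Output: "CT"
Token 3: backref(off=1, len=3) (overlapping!). Copied 'TTT' from pos 1. Output: "CTTTT"
Token 4: literal('C'). Output: "CTTTTC"
Token 5: literal('R'). Output: "CTTTTCR"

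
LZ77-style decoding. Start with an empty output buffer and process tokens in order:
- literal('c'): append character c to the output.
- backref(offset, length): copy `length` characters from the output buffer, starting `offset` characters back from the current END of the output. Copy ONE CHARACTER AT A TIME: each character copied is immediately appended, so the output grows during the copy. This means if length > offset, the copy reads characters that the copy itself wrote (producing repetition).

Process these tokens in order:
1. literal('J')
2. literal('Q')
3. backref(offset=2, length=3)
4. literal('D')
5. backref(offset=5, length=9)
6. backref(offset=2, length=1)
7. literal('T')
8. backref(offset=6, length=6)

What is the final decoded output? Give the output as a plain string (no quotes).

Answer: JQJQJDQJQJDQJQJQTQJQJQT

Derivation:
Token 1: literal('J'). Output: "J"
Token 2: literal('Q'). Output: "JQ"
Token 3: backref(off=2, len=3) (overlapping!). Copied 'JQJ' from pos 0. Output: "JQJQJ"
Token 4: literal('D'). Output: "JQJQJD"
Token 5: backref(off=5, len=9) (overlapping!). Copied 'QJQJDQJQJ' from pos 1. Output: "JQJQJDQJQJDQJQJ"
Token 6: backref(off=2, len=1). Copied 'Q' from pos 13. Output: "JQJQJDQJQJDQJQJQ"
Token 7: literal('T'). Output: "JQJQJDQJQJDQJQJQT"
Token 8: backref(off=6, len=6). Copied 'QJQJQT' from pos 11. Output: "JQJQJDQJQJDQJQJQTQJQJQT"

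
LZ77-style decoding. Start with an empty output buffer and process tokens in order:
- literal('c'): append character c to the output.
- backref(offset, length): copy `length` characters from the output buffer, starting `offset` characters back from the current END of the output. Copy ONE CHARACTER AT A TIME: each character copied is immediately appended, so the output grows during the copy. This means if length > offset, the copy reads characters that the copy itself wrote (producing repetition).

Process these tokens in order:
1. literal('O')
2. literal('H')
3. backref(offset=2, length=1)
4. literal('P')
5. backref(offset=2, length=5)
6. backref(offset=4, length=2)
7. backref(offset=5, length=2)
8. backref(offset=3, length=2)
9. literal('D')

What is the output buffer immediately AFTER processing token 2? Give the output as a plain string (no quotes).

Answer: OH

Derivation:
Token 1: literal('O'). Output: "O"
Token 2: literal('H'). Output: "OH"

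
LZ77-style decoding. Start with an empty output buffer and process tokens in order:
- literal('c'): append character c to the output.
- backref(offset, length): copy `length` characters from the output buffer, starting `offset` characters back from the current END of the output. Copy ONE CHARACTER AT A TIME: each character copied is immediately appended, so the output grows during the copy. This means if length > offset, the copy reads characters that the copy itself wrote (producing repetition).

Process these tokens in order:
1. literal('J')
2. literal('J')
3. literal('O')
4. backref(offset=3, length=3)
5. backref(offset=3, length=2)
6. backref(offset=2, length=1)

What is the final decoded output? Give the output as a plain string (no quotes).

Answer: JJOJJOJJJ

Derivation:
Token 1: literal('J'). Output: "J"
Token 2: literal('J'). Output: "JJ"
Token 3: literal('O'). Output: "JJO"
Token 4: backref(off=3, len=3). Copied 'JJO' from pos 0. Output: "JJOJJO"
Token 5: backref(off=3, len=2). Copied 'JJ' from pos 3. Output: "JJOJJOJJ"
Token 6: backref(off=2, len=1). Copied 'J' from pos 6. Output: "JJOJJOJJJ"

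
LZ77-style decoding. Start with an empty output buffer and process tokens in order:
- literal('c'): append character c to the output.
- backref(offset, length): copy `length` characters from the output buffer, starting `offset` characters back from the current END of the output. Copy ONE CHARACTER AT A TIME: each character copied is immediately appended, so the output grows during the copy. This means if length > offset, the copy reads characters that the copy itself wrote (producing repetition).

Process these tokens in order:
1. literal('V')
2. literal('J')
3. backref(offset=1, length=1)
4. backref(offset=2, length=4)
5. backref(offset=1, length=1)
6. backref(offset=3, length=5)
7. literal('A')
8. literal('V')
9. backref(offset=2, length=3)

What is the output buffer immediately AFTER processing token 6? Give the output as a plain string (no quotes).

Token 1: literal('V'). Output: "V"
Token 2: literal('J'). Output: "VJ"
Token 3: backref(off=1, len=1). Copied 'J' from pos 1. Output: "VJJ"
Token 4: backref(off=2, len=4) (overlapping!). Copied 'JJJJ' from pos 1. Output: "VJJJJJJ"
Token 5: backref(off=1, len=1). Copied 'J' from pos 6. Output: "VJJJJJJJ"
Token 6: backref(off=3, len=5) (overlapping!). Copied 'JJJJJ' from pos 5. Output: "VJJJJJJJJJJJJ"

Answer: VJJJJJJJJJJJJ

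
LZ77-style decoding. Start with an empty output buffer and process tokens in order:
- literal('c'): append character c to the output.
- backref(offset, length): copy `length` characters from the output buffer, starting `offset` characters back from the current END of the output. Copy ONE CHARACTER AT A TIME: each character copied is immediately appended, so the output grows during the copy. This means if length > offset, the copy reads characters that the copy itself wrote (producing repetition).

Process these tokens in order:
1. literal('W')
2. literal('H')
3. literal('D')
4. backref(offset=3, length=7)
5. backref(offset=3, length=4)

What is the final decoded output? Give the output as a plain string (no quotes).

Answer: WHDWHDWHDWHDWH

Derivation:
Token 1: literal('W'). Output: "W"
Token 2: literal('H'). Output: "WH"
Token 3: literal('D'). Output: "WHD"
Token 4: backref(off=3, len=7) (overlapping!). Copied 'WHDWHDW' from pos 0. Output: "WHDWHDWHDW"
Token 5: backref(off=3, len=4) (overlapping!). Copied 'HDWH' from pos 7. Output: "WHDWHDWHDWHDWH"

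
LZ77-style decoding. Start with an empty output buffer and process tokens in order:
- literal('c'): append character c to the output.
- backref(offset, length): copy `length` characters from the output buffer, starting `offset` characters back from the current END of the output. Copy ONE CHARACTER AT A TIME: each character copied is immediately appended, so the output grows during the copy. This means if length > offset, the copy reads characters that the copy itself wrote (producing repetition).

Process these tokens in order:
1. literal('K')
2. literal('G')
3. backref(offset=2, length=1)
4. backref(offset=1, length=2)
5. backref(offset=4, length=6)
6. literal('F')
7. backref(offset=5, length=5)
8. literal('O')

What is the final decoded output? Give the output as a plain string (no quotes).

Token 1: literal('K'). Output: "K"
Token 2: literal('G'). Output: "KG"
Token 3: backref(off=2, len=1). Copied 'K' from pos 0. Output: "KGK"
Token 4: backref(off=1, len=2) (overlapping!). Copied 'KK' from pos 2. Output: "KGKKK"
Token 5: backref(off=4, len=6) (overlapping!). Copied 'GKKKGK' from pos 1. Output: "KGKKKGKKKGK"
Token 6: literal('F'). Output: "KGKKKGKKKGKF"
Token 7: backref(off=5, len=5). Copied 'KKGKF' from pos 7. Output: "KGKKKGKKKGKFKKGKF"
Token 8: literal('O'). Output: "KGKKKGKKKGKFKKGKFO"

Answer: KGKKKGKKKGKFKKGKFO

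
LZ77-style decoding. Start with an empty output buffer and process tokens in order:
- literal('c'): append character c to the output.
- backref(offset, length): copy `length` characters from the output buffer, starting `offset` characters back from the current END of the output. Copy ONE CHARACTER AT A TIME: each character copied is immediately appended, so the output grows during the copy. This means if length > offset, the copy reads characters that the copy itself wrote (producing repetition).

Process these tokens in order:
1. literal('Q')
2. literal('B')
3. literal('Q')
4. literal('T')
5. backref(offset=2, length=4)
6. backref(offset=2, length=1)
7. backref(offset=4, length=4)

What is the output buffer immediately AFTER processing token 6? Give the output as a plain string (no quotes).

Token 1: literal('Q'). Output: "Q"
Token 2: literal('B'). Output: "QB"
Token 3: literal('Q'). Output: "QBQ"
Token 4: literal('T'). Output: "QBQT"
Token 5: backref(off=2, len=4) (overlapping!). Copied 'QTQT' from pos 2. Output: "QBQTQTQT"
Token 6: backref(off=2, len=1). Copied 'Q' from pos 6. Output: "QBQTQTQTQ"

Answer: QBQTQTQTQ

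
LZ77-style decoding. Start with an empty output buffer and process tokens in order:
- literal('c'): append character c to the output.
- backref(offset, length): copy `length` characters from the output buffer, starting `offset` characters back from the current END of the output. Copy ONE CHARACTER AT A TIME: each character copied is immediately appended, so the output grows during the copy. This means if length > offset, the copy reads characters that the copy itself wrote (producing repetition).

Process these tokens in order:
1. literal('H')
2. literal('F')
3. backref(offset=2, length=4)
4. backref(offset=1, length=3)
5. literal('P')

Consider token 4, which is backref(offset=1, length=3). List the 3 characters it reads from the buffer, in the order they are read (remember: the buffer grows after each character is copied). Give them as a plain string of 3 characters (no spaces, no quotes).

Token 1: literal('H'). Output: "H"
Token 2: literal('F'). Output: "HF"
Token 3: backref(off=2, len=4) (overlapping!). Copied 'HFHF' from pos 0. Output: "HFHFHF"
Token 4: backref(off=1, len=3). Buffer before: "HFHFHF" (len 6)
  byte 1: read out[5]='F', append. Buffer now: "HFHFHFF"
  byte 2: read out[6]='F', append. Buffer now: "HFHFHFFF"
  byte 3: read out[7]='F', append. Buffer now: "HFHFHFFFF"

Answer: FFF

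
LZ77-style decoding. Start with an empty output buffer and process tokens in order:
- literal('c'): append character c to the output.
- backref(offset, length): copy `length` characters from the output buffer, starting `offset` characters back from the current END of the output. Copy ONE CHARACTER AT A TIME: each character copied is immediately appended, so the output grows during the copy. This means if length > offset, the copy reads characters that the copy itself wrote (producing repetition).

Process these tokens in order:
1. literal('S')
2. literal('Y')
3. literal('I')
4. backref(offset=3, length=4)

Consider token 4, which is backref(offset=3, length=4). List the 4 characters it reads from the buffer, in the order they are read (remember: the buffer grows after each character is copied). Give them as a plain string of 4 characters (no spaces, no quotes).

Answer: SYIS

Derivation:
Token 1: literal('S'). Output: "S"
Token 2: literal('Y'). Output: "SY"
Token 3: literal('I'). Output: "SYI"
Token 4: backref(off=3, len=4). Buffer before: "SYI" (len 3)
  byte 1: read out[0]='S', append. Buffer now: "SYIS"
  byte 2: read out[1]='Y', append. Buffer now: "SYISY"
  byte 3: read out[2]='I', append. Buffer now: "SYISYI"
  byte 4: read out[3]='S', append. Buffer now: "SYISYIS"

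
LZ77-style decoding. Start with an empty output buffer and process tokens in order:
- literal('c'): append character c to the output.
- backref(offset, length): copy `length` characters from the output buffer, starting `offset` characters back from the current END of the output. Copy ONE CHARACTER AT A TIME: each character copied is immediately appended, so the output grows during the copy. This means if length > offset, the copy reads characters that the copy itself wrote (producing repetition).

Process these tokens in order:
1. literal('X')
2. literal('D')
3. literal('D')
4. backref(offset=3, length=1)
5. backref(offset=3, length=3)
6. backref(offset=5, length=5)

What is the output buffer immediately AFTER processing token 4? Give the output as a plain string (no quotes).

Token 1: literal('X'). Output: "X"
Token 2: literal('D'). Output: "XD"
Token 3: literal('D'). Output: "XDD"
Token 4: backref(off=3, len=1). Copied 'X' from pos 0. Output: "XDDX"

Answer: XDDX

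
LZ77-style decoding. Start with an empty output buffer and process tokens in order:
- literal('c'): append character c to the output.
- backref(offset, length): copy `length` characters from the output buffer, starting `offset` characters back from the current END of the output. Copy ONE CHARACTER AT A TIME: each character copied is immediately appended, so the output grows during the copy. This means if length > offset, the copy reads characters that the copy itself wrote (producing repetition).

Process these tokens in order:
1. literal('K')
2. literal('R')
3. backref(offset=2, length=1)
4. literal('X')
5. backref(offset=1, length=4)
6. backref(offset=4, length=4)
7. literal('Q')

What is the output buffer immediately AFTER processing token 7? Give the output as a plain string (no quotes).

Answer: KRKXXXXXXXXXQ

Derivation:
Token 1: literal('K'). Output: "K"
Token 2: literal('R'). Output: "KR"
Token 3: backref(off=2, len=1). Copied 'K' from pos 0. Output: "KRK"
Token 4: literal('X'). Output: "KRKX"
Token 5: backref(off=1, len=4) (overlapping!). Copied 'XXXX' from pos 3. Output: "KRKXXXXX"
Token 6: backref(off=4, len=4). Copied 'XXXX' from pos 4. Output: "KRKXXXXXXXXX"
Token 7: literal('Q'). Output: "KRKXXXXXXXXXQ"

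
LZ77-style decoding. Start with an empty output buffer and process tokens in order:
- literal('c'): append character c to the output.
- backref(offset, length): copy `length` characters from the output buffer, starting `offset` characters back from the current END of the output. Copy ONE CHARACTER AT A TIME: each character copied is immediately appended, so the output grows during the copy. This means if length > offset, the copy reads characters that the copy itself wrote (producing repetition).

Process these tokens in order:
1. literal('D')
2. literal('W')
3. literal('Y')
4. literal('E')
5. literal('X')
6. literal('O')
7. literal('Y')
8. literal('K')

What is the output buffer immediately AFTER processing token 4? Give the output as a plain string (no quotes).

Answer: DWYE

Derivation:
Token 1: literal('D'). Output: "D"
Token 2: literal('W'). Output: "DW"
Token 3: literal('Y'). Output: "DWY"
Token 4: literal('E'). Output: "DWYE"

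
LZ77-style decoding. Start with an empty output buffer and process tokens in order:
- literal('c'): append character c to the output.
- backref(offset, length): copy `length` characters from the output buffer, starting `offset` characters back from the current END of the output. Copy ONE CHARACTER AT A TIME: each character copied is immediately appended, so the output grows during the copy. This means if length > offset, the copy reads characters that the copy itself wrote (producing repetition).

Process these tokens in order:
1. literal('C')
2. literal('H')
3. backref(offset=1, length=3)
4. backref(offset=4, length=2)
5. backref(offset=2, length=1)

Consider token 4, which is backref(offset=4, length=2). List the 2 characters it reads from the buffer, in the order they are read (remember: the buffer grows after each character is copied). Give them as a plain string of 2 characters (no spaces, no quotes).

Answer: HH

Derivation:
Token 1: literal('C'). Output: "C"
Token 2: literal('H'). Output: "CH"
Token 3: backref(off=1, len=3) (overlapping!). Copied 'HHH' from pos 1. Output: "CHHHH"
Token 4: backref(off=4, len=2). Buffer before: "CHHHH" (len 5)
  byte 1: read out[1]='H', append. Buffer now: "CHHHHH"
  byte 2: read out[2]='H', append. Buffer now: "CHHHHHH"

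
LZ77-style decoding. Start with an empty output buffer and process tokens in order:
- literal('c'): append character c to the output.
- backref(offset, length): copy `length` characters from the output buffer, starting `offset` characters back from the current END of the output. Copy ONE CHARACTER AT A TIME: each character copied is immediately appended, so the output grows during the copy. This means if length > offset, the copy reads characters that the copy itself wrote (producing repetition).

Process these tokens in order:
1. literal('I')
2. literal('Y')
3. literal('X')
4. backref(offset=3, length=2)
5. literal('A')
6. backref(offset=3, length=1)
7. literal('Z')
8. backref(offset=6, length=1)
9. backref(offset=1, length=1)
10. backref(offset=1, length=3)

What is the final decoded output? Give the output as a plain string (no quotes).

Token 1: literal('I'). Output: "I"
Token 2: literal('Y'). Output: "IY"
Token 3: literal('X'). Output: "IYX"
Token 4: backref(off=3, len=2). Copied 'IY' from pos 0. Output: "IYXIY"
Token 5: literal('A'). Output: "IYXIYA"
Token 6: backref(off=3, len=1). Copied 'I' from pos 3. Output: "IYXIYAI"
Token 7: literal('Z'). Output: "IYXIYAIZ"
Token 8: backref(off=6, len=1). Copied 'X' from pos 2. Output: "IYXIYAIZX"
Token 9: backref(off=1, len=1). Copied 'X' from pos 8. Output: "IYXIYAIZXX"
Token 10: backref(off=1, len=3) (overlapping!). Copied 'XXX' from pos 9. Output: "IYXIYAIZXXXXX"

Answer: IYXIYAIZXXXXX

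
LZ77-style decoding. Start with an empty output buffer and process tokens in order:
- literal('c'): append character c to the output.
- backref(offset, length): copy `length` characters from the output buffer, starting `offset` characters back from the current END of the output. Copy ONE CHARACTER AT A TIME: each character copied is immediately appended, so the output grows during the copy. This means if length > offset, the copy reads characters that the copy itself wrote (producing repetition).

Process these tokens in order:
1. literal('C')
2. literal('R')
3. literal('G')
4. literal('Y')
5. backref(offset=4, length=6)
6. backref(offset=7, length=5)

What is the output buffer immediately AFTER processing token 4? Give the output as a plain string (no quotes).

Token 1: literal('C'). Output: "C"
Token 2: literal('R'). Output: "CR"
Token 3: literal('G'). Output: "CRG"
Token 4: literal('Y'). Output: "CRGY"

Answer: CRGY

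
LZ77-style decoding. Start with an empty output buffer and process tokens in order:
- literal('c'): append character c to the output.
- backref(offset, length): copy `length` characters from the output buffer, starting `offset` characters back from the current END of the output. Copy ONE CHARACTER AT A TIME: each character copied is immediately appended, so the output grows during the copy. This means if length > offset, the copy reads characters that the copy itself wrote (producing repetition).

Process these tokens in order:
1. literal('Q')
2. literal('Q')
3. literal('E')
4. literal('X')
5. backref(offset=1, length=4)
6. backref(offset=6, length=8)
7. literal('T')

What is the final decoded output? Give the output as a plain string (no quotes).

Answer: QQEXXXXXEXXXXXEXT

Derivation:
Token 1: literal('Q'). Output: "Q"
Token 2: literal('Q'). Output: "QQ"
Token 3: literal('E'). Output: "QQE"
Token 4: literal('X'). Output: "QQEX"
Token 5: backref(off=1, len=4) (overlapping!). Copied 'XXXX' from pos 3. Output: "QQEXXXXX"
Token 6: backref(off=6, len=8) (overlapping!). Copied 'EXXXXXEX' from pos 2. Output: "QQEXXXXXEXXXXXEX"
Token 7: literal('T'). Output: "QQEXXXXXEXXXXXEXT"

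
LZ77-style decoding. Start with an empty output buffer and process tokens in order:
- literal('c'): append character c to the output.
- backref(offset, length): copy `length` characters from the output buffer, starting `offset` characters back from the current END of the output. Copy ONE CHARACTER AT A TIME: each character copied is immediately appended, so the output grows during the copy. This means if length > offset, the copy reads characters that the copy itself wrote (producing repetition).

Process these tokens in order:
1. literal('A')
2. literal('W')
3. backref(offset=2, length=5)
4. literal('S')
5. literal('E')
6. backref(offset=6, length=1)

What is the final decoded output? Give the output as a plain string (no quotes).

Token 1: literal('A'). Output: "A"
Token 2: literal('W'). Output: "AW"
Token 3: backref(off=2, len=5) (overlapping!). Copied 'AWAWA' from pos 0. Output: "AWAWAWA"
Token 4: literal('S'). Output: "AWAWAWAS"
Token 5: literal('E'). Output: "AWAWAWASE"
Token 6: backref(off=6, len=1). Copied 'W' from pos 3. Output: "AWAWAWASEW"

Answer: AWAWAWASEW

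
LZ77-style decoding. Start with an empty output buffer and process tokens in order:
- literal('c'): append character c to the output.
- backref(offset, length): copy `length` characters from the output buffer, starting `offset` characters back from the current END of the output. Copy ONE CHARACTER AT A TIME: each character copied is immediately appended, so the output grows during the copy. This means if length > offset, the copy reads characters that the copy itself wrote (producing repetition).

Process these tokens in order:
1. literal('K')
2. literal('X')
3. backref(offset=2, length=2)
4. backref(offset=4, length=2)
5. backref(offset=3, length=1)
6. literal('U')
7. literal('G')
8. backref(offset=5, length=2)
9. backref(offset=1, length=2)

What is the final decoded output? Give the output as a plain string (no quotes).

Answer: KXKXKXXUGKXXX

Derivation:
Token 1: literal('K'). Output: "K"
Token 2: literal('X'). Output: "KX"
Token 3: backref(off=2, len=2). Copied 'KX' from pos 0. Output: "KXKX"
Token 4: backref(off=4, len=2). Copied 'KX' from pos 0. Output: "KXKXKX"
Token 5: backref(off=3, len=1). Copied 'X' from pos 3. Output: "KXKXKXX"
Token 6: literal('U'). Output: "KXKXKXXU"
Token 7: literal('G'). Output: "KXKXKXXUG"
Token 8: backref(off=5, len=2). Copied 'KX' from pos 4. Output: "KXKXKXXUGKX"
Token 9: backref(off=1, len=2) (overlapping!). Copied 'XX' from pos 10. Output: "KXKXKXXUGKXXX"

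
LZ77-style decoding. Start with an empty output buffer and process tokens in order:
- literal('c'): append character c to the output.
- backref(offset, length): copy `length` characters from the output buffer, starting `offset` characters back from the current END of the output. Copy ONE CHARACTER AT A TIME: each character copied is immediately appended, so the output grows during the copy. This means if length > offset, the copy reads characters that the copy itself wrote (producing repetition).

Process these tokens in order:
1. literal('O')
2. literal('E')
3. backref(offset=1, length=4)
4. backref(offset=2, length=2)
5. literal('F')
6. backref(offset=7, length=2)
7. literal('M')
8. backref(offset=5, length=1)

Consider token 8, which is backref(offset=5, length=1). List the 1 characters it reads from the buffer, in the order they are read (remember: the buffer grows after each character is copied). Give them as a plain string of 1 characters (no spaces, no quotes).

Token 1: literal('O'). Output: "O"
Token 2: literal('E'). Output: "OE"
Token 3: backref(off=1, len=4) (overlapping!). Copied 'EEEE' from pos 1. Output: "OEEEEE"
Token 4: backref(off=2, len=2). Copied 'EE' from pos 4. Output: "OEEEEEEE"
Token 5: literal('F'). Output: "OEEEEEEEF"
Token 6: backref(off=7, len=2). Copied 'EE' from pos 2. Output: "OEEEEEEEFEE"
Token 7: literal('M'). Output: "OEEEEEEEFEEM"
Token 8: backref(off=5, len=1). Buffer before: "OEEEEEEEFEEM" (len 12)
  byte 1: read out[7]='E', append. Buffer now: "OEEEEEEEFEEME"

Answer: E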